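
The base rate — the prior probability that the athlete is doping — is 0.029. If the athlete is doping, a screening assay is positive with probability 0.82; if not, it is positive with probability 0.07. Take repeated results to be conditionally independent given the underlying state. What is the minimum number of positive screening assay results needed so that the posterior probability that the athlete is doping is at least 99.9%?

Prior odds = 0.029/0.971 = 29/971.
Likelihood ratio of a positive = 0.82/0.07 = 82/7.
Target odds: 0.999 ÷ 0.001 = 999.
Need (29/971) × (82/7)ⁿ ≥ 999, i.e. (82/7)ⁿ ≥ 970029/29.
(82/7)⁴ = 45212176/2401 falls short of 970029/29 but (82/7)⁵ ≈220587 reaches it, so n = 5.

5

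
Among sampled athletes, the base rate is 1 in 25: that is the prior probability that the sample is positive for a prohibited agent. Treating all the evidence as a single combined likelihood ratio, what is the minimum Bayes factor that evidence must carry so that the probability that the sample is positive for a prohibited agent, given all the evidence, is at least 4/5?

96

Prior odds = 0.04/0.96 = 1/24.
Target odds = 0.8/0.2 = 4.
Required Bayes factor = 4 ÷ (1/24) = 96.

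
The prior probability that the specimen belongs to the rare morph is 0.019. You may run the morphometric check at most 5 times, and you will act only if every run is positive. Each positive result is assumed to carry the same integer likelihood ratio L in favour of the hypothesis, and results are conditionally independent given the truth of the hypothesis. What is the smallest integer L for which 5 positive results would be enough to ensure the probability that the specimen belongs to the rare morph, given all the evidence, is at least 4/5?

Prior odds = 0.019/0.981 = 19/981.
Target odds = 0.8/0.2 = 4.
Need L⁵ ≥ 4 ÷ (19/981) = 3924/19.
2⁵ = 32 < 3924/19 ≤ 243 = 3⁵, so L = 3.

3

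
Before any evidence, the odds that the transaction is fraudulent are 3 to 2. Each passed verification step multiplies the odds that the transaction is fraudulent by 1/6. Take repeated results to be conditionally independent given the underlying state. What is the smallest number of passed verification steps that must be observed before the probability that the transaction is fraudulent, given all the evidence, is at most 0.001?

5

Prior odds = 1.5.
Likelihood ratio per passed verification step = 1/6.
Target odds: 0.001 ÷ 0.999 = 1/999.
Need 1.5 × (1/6)ⁿ ≤ 1/999, i.e. (1/6)ⁿ ≤ 2/2997.
(1/6)⁴ = 1/1296 is still above 2/2997 but (1/6)⁵ = 1/7776 is at or below it, so n = 5.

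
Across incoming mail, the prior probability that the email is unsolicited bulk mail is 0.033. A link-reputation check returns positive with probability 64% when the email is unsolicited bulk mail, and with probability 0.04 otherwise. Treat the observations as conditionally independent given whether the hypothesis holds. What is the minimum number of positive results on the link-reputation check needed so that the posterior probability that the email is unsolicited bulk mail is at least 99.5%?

Prior odds = 0.033/0.967 = 33/967.
Likelihood ratio of a positive result = 0.64/0.04 = 16.
Target odds: 0.995 ÷ 0.005 = 199.
Require 16ⁿ ≥ 199 ÷ (33/967) = 192433/33.
16³ = 4096 falls short of 192433/33 but 16⁴ = 65536 reaches it, so n = 4.

4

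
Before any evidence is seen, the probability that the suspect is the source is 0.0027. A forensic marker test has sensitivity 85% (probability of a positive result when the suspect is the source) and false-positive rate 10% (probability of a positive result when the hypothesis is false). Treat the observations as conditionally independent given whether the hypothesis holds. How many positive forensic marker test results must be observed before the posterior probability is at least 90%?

Prior odds: 0.0027 ÷ 0.9973 = 27/9973.
Likelihood ratio of a positive result = 0.85/0.1 = 8.5.
Target odds: 0.9 ÷ 0.1 = 9.
Require 8.5ⁿ ≥ 9 ÷ (27/9973) = 9973/3.
8.5³ = 614.125 falls short of 9973/3 but 8.5⁴ = 5220.0625 reaches it, so n = 4.

4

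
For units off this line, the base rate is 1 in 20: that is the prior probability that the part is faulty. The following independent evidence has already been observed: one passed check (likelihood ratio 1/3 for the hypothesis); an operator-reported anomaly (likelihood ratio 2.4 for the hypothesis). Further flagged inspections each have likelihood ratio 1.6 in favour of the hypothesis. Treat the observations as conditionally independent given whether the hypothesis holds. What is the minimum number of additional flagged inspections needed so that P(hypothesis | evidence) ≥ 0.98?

16

Prior odds = 0.05/0.95 = 1/19.
Combined Bayes factor of the evidence already in hand = (1/3) × 2.4 = 0.8.
Odds after that evidence = (1/19) × 0.8 = 4/95.
Target odds = 0.98/0.02 = 49.
Need 1.6ⁿ ≥ 49 ÷ (4/95) = 1163.75.
1.6¹⁵ ≈1152.92 falls short of 1163.75 but 1.6¹⁶ ≈1844.67 reaches it, so n = 16.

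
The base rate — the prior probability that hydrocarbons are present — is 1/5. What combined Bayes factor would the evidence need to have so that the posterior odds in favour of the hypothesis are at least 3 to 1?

Prior odds = 0.2/0.8 = 0.25.
Target odds = 3.
Required Bayes factor = 3 ÷ 0.25 = 12.

12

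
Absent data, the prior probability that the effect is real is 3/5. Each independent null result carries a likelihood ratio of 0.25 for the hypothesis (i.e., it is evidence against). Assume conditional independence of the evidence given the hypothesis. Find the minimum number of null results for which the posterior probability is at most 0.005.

5

Prior odds: 0.6 ÷ 0.4 = 1.5.
Likelihood ratio per null result = 0.25.
Target posterior odds = 0.005/0.995 = 1/199.
Require 0.25ⁿ ≤ 1/199 ÷ 1.5 = 2/597.
0.25⁴ = 0.00390625 is still above 2/597 but 0.25⁵ = 1/1024 is at or below it, so n = 5.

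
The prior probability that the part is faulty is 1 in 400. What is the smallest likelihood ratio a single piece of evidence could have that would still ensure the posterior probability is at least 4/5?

1596

Prior odds = 0.0025/0.9975 = 1/399.
Target odds = 0.8/0.2 = 4.
Required Bayes factor = 4 ÷ (1/399) = 1596.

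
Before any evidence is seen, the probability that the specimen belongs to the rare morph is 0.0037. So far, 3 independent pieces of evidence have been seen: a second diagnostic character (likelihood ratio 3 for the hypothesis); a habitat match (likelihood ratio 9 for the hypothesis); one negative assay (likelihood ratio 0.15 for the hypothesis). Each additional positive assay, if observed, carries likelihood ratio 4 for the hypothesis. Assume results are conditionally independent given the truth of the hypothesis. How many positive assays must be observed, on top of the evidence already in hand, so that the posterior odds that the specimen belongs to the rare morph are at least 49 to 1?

Prior odds = 0.0037/0.9963 = 37/9963.
Combined Bayes factor of the evidence already in hand = 3 × 9 × 0.15 = 4.05.
Odds after that evidence = (37/9963) × 4.05 = 37/2460.
Target odds = 49.
Need 4ⁿ ≥ 49 ÷ (37/2460) = 120540/37.
4⁵ = 1024 falls short of 120540/37 but 4⁶ = 4096 reaches it, so n = 6.

6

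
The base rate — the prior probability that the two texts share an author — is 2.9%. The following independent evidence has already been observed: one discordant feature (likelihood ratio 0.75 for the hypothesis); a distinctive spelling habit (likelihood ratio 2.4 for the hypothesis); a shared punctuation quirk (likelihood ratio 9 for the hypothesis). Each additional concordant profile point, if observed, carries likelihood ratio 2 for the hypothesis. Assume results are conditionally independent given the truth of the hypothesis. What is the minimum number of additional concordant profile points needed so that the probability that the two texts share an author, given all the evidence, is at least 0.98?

7

Prior odds = 0.029/0.971 = 29/971.
Combined Bayes factor of the evidence already in hand = 0.75 × 2.4 × 9 = 16.2.
Odds after that evidence = (29/971) × 16.2 = 2349/4855.
Target odds = 0.98/0.02 = 49.
Need 2ⁿ ≥ 49 ÷ (2349/4855) = 237895/2349.
2⁶ = 64 falls short of 237895/2349 but 2⁷ = 128 reaches it, so n = 7.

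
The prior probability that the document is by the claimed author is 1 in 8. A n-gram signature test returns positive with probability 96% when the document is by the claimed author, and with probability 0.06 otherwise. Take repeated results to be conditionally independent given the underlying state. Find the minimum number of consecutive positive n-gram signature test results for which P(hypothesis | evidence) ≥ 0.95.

2

Prior odds: 0.125 ÷ 0.875 = 1/7.
Likelihood ratio of a positive result = 0.96/0.06 = 16.
Target odds: 0.95 ÷ 0.05 = 19.
Require 16ⁿ ≥ 19 ÷ (1/7) = 133.
16¹ = 16 falls short of 133 but 16² = 256 reaches it, so n = 2.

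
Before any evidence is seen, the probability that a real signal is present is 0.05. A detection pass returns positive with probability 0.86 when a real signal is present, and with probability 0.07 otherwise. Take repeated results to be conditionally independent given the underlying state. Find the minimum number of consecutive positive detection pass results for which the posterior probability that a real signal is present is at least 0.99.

Prior odds = 0.05/0.95 = 1/19.
Likelihood ratio of a positive result = 0.86/0.07 = 86/7.
Target odds: 0.99 ÷ 0.01 = 99.
Need (1/19) × (86/7)ⁿ ≥ 99, i.e. (86/7)ⁿ ≥ 1881.
(86/7)³ = 636056/343 falls short of 1881 but (86/7)⁴ = 54700816/2401 reaches it, so n = 4.

4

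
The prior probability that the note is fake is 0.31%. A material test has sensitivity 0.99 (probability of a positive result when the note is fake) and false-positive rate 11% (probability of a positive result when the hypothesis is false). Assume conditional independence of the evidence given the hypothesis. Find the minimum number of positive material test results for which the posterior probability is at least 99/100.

5

Prior odds = 0.0031/0.9969 = 31/9969.
Likelihood ratio of a positive result = 0.99/0.11 = 9.
Target odds: 0.99 ÷ 0.01 = 99.
Need (31/9969) × 9ⁿ ≥ 99, i.e. 9ⁿ ≥ 986931/31.
9⁴ = 6561 falls short of 986931/31 but 9⁵ = 59049 reaches it, so n = 5.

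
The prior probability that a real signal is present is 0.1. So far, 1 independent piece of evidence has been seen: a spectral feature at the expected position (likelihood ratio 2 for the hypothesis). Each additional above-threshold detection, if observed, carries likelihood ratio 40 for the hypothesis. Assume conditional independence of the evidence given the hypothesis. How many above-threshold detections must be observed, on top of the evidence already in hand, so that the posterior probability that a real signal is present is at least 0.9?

2

Prior odds = 0.1/0.9 = 1/9.
Bayes factor of the evidence already in hand = 2.
Odds after that evidence = (1/9) × 2 = 2/9.
Target odds = 0.9/0.1 = 9.
Need 40ⁿ ≥ 9 ÷ (2/9) = 40.5.
40¹ = 40 falls short of 40.5 but 40² = 1600 reaches it, so n = 2.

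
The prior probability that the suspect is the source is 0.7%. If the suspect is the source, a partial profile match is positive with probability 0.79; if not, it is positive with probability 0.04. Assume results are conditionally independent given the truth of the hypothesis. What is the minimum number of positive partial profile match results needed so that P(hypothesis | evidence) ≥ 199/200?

4

Prior odds = 0.007/0.993 = 7/993.
Likelihood ratio of a positive = 0.79/0.04 = 19.75.
Target odds: 0.995 ÷ 0.005 = 199.
Need (7/993) × 19.75ⁿ ≥ 199, i.e. 19.75ⁿ ≥ 197607/7.
19.75³ = 7703.734375 falls short of 197607/7 but 19.75⁴ = 38950081/256 reaches it, so n = 4.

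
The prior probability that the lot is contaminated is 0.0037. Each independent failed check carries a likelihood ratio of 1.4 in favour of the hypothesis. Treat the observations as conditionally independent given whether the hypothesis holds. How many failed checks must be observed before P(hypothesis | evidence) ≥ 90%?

24

Prior odds = 0.0037/0.9963 = 37/9963.
Likelihood ratio per failed check = 1.4.
Target odds: 0.9 ÷ 0.1 = 9.
Require 1.4ⁿ ≥ 9 ÷ (37/9963) = 89667/37.
1.4²³ ≈2295.86 falls short of 89667/37 but 1.4²⁴ ≈3214.2 reaches it, so n = 24.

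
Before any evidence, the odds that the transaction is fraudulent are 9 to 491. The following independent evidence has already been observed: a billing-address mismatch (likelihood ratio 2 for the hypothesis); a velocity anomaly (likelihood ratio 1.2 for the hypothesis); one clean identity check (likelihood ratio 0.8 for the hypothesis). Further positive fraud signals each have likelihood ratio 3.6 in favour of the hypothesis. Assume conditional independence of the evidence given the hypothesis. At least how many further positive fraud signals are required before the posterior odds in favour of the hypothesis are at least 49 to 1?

Prior odds = 9/491.
Combined Bayes factor of the evidence already in hand = 2 × 1.2 × 0.8 = 1.92.
Odds after that evidence = (9/491) × 1.92 = 432/12275.
Target odds = 49.
Need 3.6ⁿ ≥ 49 ÷ (432/12275) = 601475/432.
3.6⁵ = 604.66176 falls short of 601475/432 but 3.6⁶ = 34012224/15625 reaches it, so n = 6.

6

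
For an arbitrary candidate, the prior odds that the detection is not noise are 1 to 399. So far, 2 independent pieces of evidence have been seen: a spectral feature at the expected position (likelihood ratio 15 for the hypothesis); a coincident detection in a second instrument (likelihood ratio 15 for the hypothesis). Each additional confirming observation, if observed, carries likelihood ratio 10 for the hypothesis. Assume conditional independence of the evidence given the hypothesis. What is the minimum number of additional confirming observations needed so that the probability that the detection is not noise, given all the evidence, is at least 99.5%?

3

Prior odds = 1/399.
Combined Bayes factor of the evidence already in hand = 15 × 15 = 225.
Odds after that evidence = (1/399) × 225 = 75/133.
Target odds = 0.995/0.005 = 199.
Need 10ⁿ ≥ 199 ÷ (75/133) = 26467/75.
10² = 100 falls short of 26467/75 but 10³ = 1000 reaches it, so n = 3.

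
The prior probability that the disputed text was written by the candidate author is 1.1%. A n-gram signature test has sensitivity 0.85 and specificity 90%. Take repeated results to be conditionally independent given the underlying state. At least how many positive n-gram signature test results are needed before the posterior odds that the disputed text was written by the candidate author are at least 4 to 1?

3

Prior odds = 0.011/0.989 = 11/989.
False-positive rate = 1 − 0.9 = 0.1; likelihood ratio of a positive = 0.85/0.1 = 8.5.
Target odds = 4.
Need (11/989) × 8.5ⁿ ≥ 4, i.e. 8.5ⁿ ≥ 3956/11.
8.5² = 72.25 falls short of 3956/11 but 8.5³ = 614.125 reaches it, so n = 3.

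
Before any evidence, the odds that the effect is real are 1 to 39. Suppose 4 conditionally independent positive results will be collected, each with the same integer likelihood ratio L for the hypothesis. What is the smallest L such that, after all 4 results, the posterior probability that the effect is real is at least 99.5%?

Prior odds = 1/39.
Target odds = 0.995/0.005 = 199.
Need L⁴ ≥ 199 ÷ (1/39) = 7761.
9⁴ = 6561 < 7761 ≤ 10000 = 10⁴, so L = 10.

10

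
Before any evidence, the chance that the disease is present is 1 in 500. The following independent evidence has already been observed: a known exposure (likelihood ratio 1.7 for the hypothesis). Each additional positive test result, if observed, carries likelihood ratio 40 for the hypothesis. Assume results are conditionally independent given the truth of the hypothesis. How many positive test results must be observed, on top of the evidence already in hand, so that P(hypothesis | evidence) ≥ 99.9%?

Prior odds = 0.002/0.998 = 1/499.
Bayes factor of the evidence already in hand = 1.7.
Odds after that evidence = (1/499) × 1.7 = 17/4990.
Target odds = 0.999/0.001 = 999.
Need 40ⁿ ≥ 999 ÷ (17/4990) = 4985010/17.
40³ = 64000 falls short of 4985010/17 but 40⁴ = 2560000 reaches it, so n = 4.

4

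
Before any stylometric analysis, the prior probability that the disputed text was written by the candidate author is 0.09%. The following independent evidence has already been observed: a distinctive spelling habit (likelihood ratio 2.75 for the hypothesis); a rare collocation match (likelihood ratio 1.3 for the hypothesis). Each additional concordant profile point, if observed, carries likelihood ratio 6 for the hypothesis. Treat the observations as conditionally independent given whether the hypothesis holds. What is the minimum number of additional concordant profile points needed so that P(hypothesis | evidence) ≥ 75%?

4

Prior odds = 0.0009/0.9991 = 9/9991.
Combined Bayes factor of the evidence already in hand = 2.75 × 1.3 = 3.575.
Odds after that evidence = (9/9991) × 3.575 = 1287/399640.
Target odds = 0.75/0.25 = 3.
Need 6ⁿ ≥ 3 ÷ (1287/399640) = 399640/429.
6³ = 216 falls short of 399640/429 but 6⁴ = 1296 reaches it, so n = 4.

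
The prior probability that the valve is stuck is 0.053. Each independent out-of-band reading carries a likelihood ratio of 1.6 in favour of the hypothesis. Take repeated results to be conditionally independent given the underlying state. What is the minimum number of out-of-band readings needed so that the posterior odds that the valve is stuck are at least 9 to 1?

11

Prior odds: 0.053 ÷ 0.947 = 53/947.
Likelihood ratio per out-of-band reading = 1.6.
Target odds = 9.
Require 1.6ⁿ ≥ 9 ÷ (53/947) = 8523/53.
1.6¹⁰ ≈109.951 falls short of 8523/53 but 1.6¹¹ ≈175.922 reaches it, so n = 11.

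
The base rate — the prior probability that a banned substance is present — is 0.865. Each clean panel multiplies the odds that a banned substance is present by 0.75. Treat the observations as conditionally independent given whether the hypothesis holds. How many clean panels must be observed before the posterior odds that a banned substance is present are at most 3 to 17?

Prior odds = 0.865/0.135 = 173/27.
Likelihood ratio per clean panel = 0.75.
Target odds = 3/17.
Need (173/27) × 0.75ⁿ ≤ 3/17, i.e. 0.75ⁿ ≤ 81/2941.
0.75¹² = 531441/16777216 is still above 81/2941 but 0.75¹³ = 1594323/67108864 is at or below it, so n = 13.

13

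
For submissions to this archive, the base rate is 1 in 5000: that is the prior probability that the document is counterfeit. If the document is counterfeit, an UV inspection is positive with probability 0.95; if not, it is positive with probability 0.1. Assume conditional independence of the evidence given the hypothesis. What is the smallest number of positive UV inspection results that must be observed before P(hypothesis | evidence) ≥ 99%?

6

Prior odds: 0.0002 ÷ 0.9998 = 1/4999.
Likelihood ratio of a positive = 0.95/0.1 = 9.5.
Target odds: 0.99 ÷ 0.01 = 99.
Require 9.5ⁿ ≥ 99 ÷ (1/4999) = 494901.
9.5⁵ = 77378.09375 falls short of 494901 but 9.5⁶ = 47045881/64 reaches it, so n = 6.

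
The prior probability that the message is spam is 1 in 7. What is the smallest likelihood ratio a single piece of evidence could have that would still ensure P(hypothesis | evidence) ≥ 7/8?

Prior odds = (1/7)/(6/7) = 1/6.
Target odds = 0.875/0.125 = 7.
Required Bayes factor = 7 ÷ (1/6) = 42.

42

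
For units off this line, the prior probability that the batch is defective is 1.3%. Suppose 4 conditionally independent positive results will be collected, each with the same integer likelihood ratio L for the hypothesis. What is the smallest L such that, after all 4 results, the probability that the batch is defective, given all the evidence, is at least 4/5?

5

Prior odds = 0.013/0.987 = 13/987.
Target odds = 0.8/0.2 = 4.
Need L⁴ ≥ 4 ÷ (13/987) = 3948/13.
4⁴ = 256 < 3948/13 ≤ 625 = 5⁴, so L = 5.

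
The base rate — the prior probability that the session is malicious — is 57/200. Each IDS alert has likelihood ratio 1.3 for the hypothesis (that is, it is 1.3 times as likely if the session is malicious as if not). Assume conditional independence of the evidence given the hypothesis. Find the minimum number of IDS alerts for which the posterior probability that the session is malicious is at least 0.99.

22

Prior odds: 0.285 ÷ 0.715 = 57/143.
Likelihood ratio per IDS alert = 1.3.
Target posterior odds = 0.99/0.01 = 99.
Need (57/143) × 1.3ⁿ ≥ 99, i.e. 1.3ⁿ ≥ 4719/19.
1.3²¹ ≈247.065 falls short of 4719/19 but 1.3²² ≈321.184 reaches it, so n = 22.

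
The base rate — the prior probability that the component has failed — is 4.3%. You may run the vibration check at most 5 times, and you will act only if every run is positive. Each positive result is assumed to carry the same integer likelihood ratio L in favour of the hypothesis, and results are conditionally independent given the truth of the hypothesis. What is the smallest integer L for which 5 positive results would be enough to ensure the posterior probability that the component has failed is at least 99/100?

Prior odds = 0.043/0.957 = 43/957.
Target odds = 0.99/0.01 = 99.
Need L⁵ ≥ 99 ÷ (43/957) = 94743/43.
4⁵ = 1024 < 94743/43 ≤ 3125 = 5⁵, so L = 5.

5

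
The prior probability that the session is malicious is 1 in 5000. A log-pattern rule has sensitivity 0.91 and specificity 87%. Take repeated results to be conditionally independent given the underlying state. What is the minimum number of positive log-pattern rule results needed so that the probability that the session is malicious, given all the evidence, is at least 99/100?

7

Prior odds: 0.0002 ÷ 0.9998 = 1/4999.
False-positive rate = 1 − 0.87 = 0.13; likelihood ratio of a positive = 0.91/0.13 = 7.
Target posterior odds = 0.99/0.01 = 99.
Need (1/4999) × 7ⁿ ≥ 99, i.e. 7ⁿ ≥ 494901.
7⁶ = 117649 falls short of 494901 but 7⁷ = 823543 reaches it, so n = 7.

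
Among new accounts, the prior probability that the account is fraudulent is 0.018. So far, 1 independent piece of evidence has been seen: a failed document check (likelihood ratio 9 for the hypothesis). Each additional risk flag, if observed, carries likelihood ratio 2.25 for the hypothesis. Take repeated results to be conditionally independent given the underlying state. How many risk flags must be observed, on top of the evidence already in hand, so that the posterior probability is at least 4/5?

4

Prior odds = 0.018/0.982 = 9/491.
Bayes factor of the evidence already in hand = 9.
Odds after that evidence = (9/491) × 9 = 81/491.
Target odds = 0.8/0.2 = 4.
Need 2.25ⁿ ≥ 4 ÷ (81/491) = 1964/81.
2.25³ = 11.390625 falls short of 1964/81 but 2.25⁴ = 25.62890625 reaches it, so n = 4.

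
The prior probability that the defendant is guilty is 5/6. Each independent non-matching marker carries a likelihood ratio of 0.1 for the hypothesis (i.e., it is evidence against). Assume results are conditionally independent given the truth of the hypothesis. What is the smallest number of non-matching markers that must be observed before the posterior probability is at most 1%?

3

Prior odds: (5/6) ÷ (1/6) = 5.
Likelihood ratio per non-matching marker = 0.1.
Target odds: 0.01 ÷ 0.99 = 1/99.
Require 0.1ⁿ ≤ 1/99 ÷ 5 = 1/495.
0.1² = 0.01 is still above 1/495 but 0.1³ = 0.001 is at or below it, so n = 3.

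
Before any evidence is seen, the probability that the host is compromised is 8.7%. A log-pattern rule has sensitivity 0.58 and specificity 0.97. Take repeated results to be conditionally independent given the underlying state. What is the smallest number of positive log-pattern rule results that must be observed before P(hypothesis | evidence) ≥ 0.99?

Prior odds = 0.087/0.913 = 87/913.
False-positive rate = 1 − 0.97 = 0.03; likelihood ratio of a positive = 0.58/0.03 = 58/3.
Target odds: 0.99 ÷ 0.01 = 99.
Require (58/3)ⁿ ≥ 99 ÷ (87/913) = 30129/29.
(58/3)² = 3364/9 falls short of 30129/29 but (58/3)³ = 195112/27 reaches it, so n = 3.

3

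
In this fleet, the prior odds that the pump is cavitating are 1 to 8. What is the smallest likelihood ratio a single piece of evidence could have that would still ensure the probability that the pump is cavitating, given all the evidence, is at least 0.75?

Prior odds = 0.125.
Target odds = 0.75/0.25 = 3.
Required Bayes factor = 3 ÷ 0.125 = 24.

24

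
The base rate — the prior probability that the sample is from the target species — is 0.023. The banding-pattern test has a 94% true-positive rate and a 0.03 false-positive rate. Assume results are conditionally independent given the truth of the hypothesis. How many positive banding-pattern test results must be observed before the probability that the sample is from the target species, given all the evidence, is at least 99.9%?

Prior odds: 0.023 ÷ 0.977 = 23/977.
Likelihood ratio of a positive result = 0.94/0.03 = 94/3.
Target posterior odds = 0.999/0.001 = 999.
Require (94/3)ⁿ ≥ 999 ÷ (23/977) = 976023/23.
(94/3)³ = 830584/27 falls short of 976023/23 but (94/3)⁴ = 78074896/81 reaches it, so n = 4.

4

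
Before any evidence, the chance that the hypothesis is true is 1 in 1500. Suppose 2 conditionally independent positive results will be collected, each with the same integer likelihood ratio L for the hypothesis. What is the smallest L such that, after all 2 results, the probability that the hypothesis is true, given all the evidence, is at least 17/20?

93

Prior odds = (1/1500)/(1499/1500) = 1/1499.
Target odds = 0.85/0.15 = 17/3.
Need L² ≥ 17/3 ÷ (1/1499) = 25483/3.
92² = 8464 < 25483/3 ≤ 8649 = 93², so L = 93.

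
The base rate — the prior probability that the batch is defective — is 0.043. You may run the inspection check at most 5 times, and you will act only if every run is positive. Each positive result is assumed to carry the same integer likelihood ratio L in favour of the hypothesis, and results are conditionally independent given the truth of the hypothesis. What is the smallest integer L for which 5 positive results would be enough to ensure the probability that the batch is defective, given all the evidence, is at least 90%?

3

Prior odds = 0.043/0.957 = 43/957.
Target odds = 0.9/0.1 = 9.
Need L⁵ ≥ 9 ÷ (43/957) = 8613/43.
2⁵ = 32 < 8613/43 ≤ 243 = 3⁵, so L = 3.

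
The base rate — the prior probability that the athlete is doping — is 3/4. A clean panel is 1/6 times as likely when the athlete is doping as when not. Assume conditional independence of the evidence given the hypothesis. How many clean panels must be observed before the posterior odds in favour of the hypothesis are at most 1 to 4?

2

Prior odds: 0.75 ÷ 0.25 = 3.
Likelihood ratio per clean panel = 1/6.
Target odds = 0.25.
Require (1/6)ⁿ ≤ 0.25 ÷ 3 = 1/12.
(1/6)¹ = 1/6 is still above 1/12 but (1/6)² = 1/36 is at or below it, so n = 2.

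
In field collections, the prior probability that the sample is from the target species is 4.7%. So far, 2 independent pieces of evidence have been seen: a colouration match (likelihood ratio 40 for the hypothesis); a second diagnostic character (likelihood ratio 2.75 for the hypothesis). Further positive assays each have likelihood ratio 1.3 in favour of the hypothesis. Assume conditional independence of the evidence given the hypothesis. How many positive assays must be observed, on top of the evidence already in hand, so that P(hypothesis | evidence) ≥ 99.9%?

20

Prior odds = 0.047/0.953 = 47/953.
Combined Bayes factor of the evidence already in hand = 40 × 2.75 = 110.
Odds after that evidence = (47/953) × 110 = 5170/953.
Target odds = 0.999/0.001 = 999.
Need 1.3ⁿ ≥ 999 ÷ (5170/953) = 952047/5170.
1.3¹⁹ ≈146.192 falls short of 952047/5170 but 1.3²⁰ ≈190.05 reaches it, so n = 20.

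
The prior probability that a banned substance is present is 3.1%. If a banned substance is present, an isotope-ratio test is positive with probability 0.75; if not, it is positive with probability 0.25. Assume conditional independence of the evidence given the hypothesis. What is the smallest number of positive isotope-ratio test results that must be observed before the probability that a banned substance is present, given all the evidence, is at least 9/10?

Prior odds: 0.031 ÷ 0.969 = 31/969.
Likelihood ratio of a positive = 0.75/0.25 = 3.
Target odds: 0.9 ÷ 0.1 = 9.
Need (31/969) × 3ⁿ ≥ 9, i.e. 3ⁿ ≥ 8721/31.
3⁵ = 243 falls short of 8721/31 but 3⁶ = 729 reaches it, so n = 6.

6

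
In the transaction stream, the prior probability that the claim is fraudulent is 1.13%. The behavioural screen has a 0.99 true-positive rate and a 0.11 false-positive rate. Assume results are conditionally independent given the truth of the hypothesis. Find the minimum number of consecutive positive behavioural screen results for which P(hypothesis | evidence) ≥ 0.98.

4

Prior odds = 0.0113/0.9887 = 113/9887.
Likelihood ratio of a positive result = 0.99/0.11 = 9.
Target odds: 0.98 ÷ 0.02 = 49.
Need (113/9887) × 9ⁿ ≥ 49, i.e. 9ⁿ ≥ 484463/113.
9³ = 729 falls short of 484463/113 but 9⁴ = 6561 reaches it, so n = 4.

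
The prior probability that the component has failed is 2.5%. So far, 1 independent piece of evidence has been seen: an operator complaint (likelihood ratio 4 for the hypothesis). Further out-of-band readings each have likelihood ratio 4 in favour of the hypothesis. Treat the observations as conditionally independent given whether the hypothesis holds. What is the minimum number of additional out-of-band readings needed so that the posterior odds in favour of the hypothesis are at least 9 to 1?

Prior odds = 0.025/0.975 = 1/39.
Bayes factor of the evidence already in hand = 4.
Odds after that evidence = (1/39) × 4 = 4/39.
Target odds = 9.
Need 4ⁿ ≥ 9 ÷ (4/39) = 87.75.
4³ = 64 falls short of 87.75 but 4⁴ = 256 reaches it, so n = 4.

4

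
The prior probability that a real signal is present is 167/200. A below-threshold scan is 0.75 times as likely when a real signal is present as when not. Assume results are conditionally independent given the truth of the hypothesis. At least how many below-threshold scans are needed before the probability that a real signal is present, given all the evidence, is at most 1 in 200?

25

Prior odds = 0.835/0.165 = 167/33.
Likelihood ratio per below-threshold scan = 0.75.
Target posterior odds = 0.005/0.995 = 1/199.
Require 0.75ⁿ ≤ 1/199 ÷ (167/33) = 33/33233.
0.75²⁴ ≈0.00100339 is still above 33/33233 but 0.75²⁵ ≈0.000752543 is at or below it, so n = 25.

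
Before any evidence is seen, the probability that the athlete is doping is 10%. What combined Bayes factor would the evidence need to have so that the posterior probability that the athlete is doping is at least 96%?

216

Prior odds = 0.1/0.9 = 1/9.
Target odds = 0.96/0.04 = 24.
Required Bayes factor = 24 ÷ (1/9) = 216.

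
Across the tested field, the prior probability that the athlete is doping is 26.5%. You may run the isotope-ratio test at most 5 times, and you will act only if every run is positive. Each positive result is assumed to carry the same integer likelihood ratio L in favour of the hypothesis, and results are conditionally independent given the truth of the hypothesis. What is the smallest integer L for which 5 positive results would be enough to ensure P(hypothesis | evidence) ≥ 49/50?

Prior odds = 0.265/0.735 = 53/147.
Target odds = 0.98/0.02 = 49.
Need L⁵ ≥ 49 ÷ (53/147) = 7203/53.
2⁵ = 32 < 7203/53 ≤ 243 = 3⁵, so L = 3.

3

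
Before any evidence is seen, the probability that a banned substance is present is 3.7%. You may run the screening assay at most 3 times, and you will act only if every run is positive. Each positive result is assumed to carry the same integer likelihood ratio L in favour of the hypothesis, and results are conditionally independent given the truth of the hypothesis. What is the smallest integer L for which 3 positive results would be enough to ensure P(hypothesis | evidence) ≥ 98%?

11

Prior odds = 0.037/0.963 = 37/963.
Target odds = 0.98/0.02 = 49.
Need L³ ≥ 49 ÷ (37/963) = 47187/37.
10³ = 1000 < 47187/37 ≤ 1331 = 11³, so L = 11.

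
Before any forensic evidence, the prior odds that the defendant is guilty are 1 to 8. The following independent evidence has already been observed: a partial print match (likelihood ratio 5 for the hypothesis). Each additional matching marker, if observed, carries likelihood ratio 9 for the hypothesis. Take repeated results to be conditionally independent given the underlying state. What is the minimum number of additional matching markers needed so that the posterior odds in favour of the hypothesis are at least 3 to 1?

1

Prior odds = 0.125.
Bayes factor of the evidence already in hand = 5.
Odds after that evidence = 0.125 × 5 = 0.625.
Target odds = 3.
Need 9ⁿ ≥ 3 ÷ 0.625 = 4.8.
9¹ = 9, which meets the required 4.8; so n = 1.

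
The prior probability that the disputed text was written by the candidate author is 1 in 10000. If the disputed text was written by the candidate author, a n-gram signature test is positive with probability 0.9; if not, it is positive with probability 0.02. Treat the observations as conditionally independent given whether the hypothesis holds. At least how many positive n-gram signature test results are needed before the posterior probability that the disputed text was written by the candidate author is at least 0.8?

Prior odds = 0.0001/0.9999 = 1/9999.
Likelihood ratio of a positive = 0.9/0.02 = 45.
Target odds: 0.8 ÷ 0.2 = 4.
Need (1/9999) × 45ⁿ ≥ 4, i.e. 45ⁿ ≥ 39996.
45² = 2025 falls short of 39996 but 45³ = 91125 reaches it, so n = 3.

3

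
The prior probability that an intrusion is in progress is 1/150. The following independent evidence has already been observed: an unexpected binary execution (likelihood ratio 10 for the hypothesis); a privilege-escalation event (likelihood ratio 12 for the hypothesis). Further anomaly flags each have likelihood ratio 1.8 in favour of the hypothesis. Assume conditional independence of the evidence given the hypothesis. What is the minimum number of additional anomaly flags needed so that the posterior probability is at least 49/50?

7

Prior odds = (1/150)/(149/150) = 1/149.
Combined Bayes factor of the evidence already in hand = 10 × 12 = 120.
Odds after that evidence = (1/149) × 120 = 120/149.
Target odds = 0.98/0.02 = 49.
Need 1.8ⁿ ≥ 49 ÷ (120/149) = 7301/120.
1.8⁶ = 531441/15625 falls short of 7301/120 but 1.8⁷ = 4782969/78125 reaches it, so n = 7.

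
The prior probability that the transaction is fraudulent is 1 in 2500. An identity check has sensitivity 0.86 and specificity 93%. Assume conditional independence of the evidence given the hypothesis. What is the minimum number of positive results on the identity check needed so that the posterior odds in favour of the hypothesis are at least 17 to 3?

Prior odds: 0.0004 ÷ 0.9996 = 1/2499.
False-positive rate = 1 − 0.93 = 0.07; likelihood ratio of a positive = 0.86/0.07 = 86/7.
Target odds = 17/3.
Require (86/7)ⁿ ≥ 17/3 ÷ (1/2499) = 14161.
(86/7)³ = 636056/343 falls short of 14161 but (86/7)⁴ = 54700816/2401 reaches it, so n = 4.

4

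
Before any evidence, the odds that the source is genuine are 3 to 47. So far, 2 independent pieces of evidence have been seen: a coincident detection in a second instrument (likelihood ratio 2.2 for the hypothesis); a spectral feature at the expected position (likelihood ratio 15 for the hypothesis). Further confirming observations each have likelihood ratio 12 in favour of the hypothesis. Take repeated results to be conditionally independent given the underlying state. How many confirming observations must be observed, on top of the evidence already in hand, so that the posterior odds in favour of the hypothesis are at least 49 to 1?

Prior odds = 3/47.
Combined Bayes factor of the evidence already in hand = 2.2 × 15 = 33.
Odds after that evidence = (3/47) × 33 = 99/47.
Target odds = 49.
Need 12ⁿ ≥ 49 ÷ (99/47) = 2303/99.
12¹ = 12 falls short of 2303/99 but 12² = 144 reaches it, so n = 2.

2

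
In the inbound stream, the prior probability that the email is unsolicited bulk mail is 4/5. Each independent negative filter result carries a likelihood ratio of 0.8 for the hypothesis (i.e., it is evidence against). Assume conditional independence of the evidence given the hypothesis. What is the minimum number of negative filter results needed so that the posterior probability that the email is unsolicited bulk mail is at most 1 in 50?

24

Prior odds: 0.8 ÷ 0.2 = 4.
Likelihood ratio per negative filter result = 0.8.
Target posterior odds = 0.02/0.98 = 1/49.
Require 0.8ⁿ ≤ 1/49 ÷ 4 = 1/196.
0.8²³ ≈0.00590296 is still above 1/196 but 0.8²⁴ ≈0.00472237 is at or below it, so n = 24.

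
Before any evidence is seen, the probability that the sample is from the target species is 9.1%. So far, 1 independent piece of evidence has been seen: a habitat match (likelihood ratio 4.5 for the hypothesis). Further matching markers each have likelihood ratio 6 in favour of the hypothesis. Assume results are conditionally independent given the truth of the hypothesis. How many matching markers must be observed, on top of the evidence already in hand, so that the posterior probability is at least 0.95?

3

Prior odds = 0.091/0.909 = 91/909.
Bayes factor of the evidence already in hand = 4.5.
Odds after that evidence = (91/909) × 4.5 = 91/202.
Target odds = 0.95/0.05 = 19.
Need 6ⁿ ≥ 19 ÷ (91/202) = 3838/91.
6² = 36 falls short of 3838/91 but 6³ = 216 reaches it, so n = 3.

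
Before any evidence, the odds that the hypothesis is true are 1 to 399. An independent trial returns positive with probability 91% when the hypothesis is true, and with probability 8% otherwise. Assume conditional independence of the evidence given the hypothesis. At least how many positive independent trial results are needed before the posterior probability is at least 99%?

5

Prior odds = 1/399.
Likelihood ratio of a positive result = 0.91/0.08 = 11.375.
Target odds: 0.99 ÷ 0.01 = 99.
Need (1/399) × 11.375ⁿ ≥ 99, i.e. 11.375ⁿ ≥ 39501.
11.375⁴ = 68574961/4096 falls short of 39501 but 11.375⁵ ≈190439 reaches it, so n = 5.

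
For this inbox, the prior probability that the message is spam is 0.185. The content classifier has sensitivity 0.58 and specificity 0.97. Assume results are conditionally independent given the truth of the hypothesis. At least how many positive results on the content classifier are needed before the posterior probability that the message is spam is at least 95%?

2

Prior odds: 0.185 ÷ 0.815 = 37/163.
False-positive rate = 1 − 0.97 = 0.03; likelihood ratio of a positive = 0.58/0.03 = 58/3.
Target odds: 0.95 ÷ 0.05 = 19.
Require (58/3)ⁿ ≥ 19 ÷ (37/163) = 3097/37.
(58/3)¹ = 58/3 falls short of 3097/37 but (58/3)² = 3364/9 reaches it, so n = 2.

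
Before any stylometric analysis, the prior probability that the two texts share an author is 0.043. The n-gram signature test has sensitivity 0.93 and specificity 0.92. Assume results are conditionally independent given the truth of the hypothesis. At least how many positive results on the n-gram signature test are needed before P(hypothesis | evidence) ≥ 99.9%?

5

Prior odds = 0.043/0.957 = 43/957.
False-positive rate = 1 − 0.92 = 0.08; likelihood ratio of a positive = 0.93/0.08 = 11.625.
Target odds: 0.999 ÷ 0.001 = 999.
Require 11.625ⁿ ≥ 999 ÷ (43/957) = 956043/43.
11.625⁴ = 74805201/4096 falls short of 956043/43 but 11.625⁵ ≈212307 reaches it, so n = 5.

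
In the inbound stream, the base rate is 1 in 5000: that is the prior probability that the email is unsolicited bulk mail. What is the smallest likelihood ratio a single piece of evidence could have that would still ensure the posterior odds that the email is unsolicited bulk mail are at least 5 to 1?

Prior odds = 0.0002/0.9998 = 1/4999.
Target odds = 5.
Required Bayes factor = 5 ÷ (1/4999) = 24995.

24995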